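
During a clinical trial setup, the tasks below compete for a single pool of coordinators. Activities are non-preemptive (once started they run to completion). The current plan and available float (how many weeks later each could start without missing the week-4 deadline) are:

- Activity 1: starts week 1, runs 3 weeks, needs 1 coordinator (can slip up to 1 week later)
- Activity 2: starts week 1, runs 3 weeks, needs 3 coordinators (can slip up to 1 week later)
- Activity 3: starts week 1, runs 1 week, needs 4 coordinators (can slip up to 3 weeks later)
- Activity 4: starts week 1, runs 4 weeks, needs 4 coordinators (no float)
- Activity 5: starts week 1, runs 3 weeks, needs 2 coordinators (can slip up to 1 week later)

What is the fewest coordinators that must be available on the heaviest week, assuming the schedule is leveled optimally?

10

Early-start (Activity 1@1, Activity 2@1, Activity 3@1, Activity 4@1, Activity 5@1) gives peak 14: w1:14  w2:10  w3:10  w4:4.
Shift Activity 3→4.
Schedule Activity 1@1, Activity 2@1, Activity 3@4, Activity 4@1, Activity 5@1: w1:10  w2:10  w3:10  w4:8 — peak 10.
Total coordinator-weeks = 38 over 4 weeks ⇒ peak ≥ ⌈38/4⌉ = 10, so 10 is optimal.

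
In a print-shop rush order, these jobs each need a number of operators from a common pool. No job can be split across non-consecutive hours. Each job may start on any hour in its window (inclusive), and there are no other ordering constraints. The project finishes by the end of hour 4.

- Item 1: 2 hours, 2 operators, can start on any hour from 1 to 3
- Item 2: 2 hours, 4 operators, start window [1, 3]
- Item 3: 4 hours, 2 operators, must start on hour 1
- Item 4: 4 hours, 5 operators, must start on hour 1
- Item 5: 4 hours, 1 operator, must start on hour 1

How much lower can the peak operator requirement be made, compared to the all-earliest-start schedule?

2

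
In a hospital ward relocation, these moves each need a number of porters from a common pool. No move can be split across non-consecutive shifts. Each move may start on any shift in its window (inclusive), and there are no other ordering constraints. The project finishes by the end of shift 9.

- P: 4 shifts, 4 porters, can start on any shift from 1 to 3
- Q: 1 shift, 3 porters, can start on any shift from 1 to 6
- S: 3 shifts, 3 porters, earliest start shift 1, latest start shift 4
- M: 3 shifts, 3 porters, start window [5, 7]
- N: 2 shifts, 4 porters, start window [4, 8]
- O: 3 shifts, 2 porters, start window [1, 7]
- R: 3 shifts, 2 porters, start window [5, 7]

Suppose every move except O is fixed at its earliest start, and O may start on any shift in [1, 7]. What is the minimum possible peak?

O@1: s1:12  s2:9  s3:9  s4:8  s5:9  s6:5  s7:5  s8:0  s9:0 → peak 12
O@2: s1:10  s2:9  s3:9  s4:10  s5:9  s6:5  s7:5  s8:0  s9:0 → peak 10
O@3: s1:10  s2:7  s3:9  s4:10  s5:11  s6:5  s7:5  s8:0  s9:0 → peak 11
O@4: s1:10  s2:7  s3:7  s4:10  s5:11  s6:7  s7:5  s8:0  s9:0 → peak 11
O@5: s1:10  s2:7  s3:7  s4:8  s5:11  s6:7  s7:7  s8:0  s9:0 → peak 11
O@6: s1:10  s2:7  s3:7  s4:8  s5:9  s6:7  s7:7  s8:2  s9:0 → peak 10
O@7: s1:10  s2:7  s3:7  s4:8  s5:9  s6:5  s7:7  s8:2  s9:2 → peak 10
Best is O@2, peak 10.

10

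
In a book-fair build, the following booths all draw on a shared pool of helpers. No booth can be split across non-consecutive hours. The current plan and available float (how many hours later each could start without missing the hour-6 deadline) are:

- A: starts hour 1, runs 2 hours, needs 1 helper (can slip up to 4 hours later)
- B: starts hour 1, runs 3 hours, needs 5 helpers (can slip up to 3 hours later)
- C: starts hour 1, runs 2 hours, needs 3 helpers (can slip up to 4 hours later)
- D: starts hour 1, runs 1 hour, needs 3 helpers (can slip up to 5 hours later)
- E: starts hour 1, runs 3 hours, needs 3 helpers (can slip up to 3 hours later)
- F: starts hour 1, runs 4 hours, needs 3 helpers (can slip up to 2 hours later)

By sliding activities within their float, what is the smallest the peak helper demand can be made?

9

Early-start (A@1, B@1, C@1, D@1, E@1, F@1) gives peak 18: h1:18  h2:15  h3:11  h4:3  h5:0  h6:0.
Shift D→4, E→4, F→3.
Schedule A@1, B@1, C@1, D@4, E@4, F@3: h1:9  h2:9  h3:8  h4:9  h5:6  h6:6 — peak 9.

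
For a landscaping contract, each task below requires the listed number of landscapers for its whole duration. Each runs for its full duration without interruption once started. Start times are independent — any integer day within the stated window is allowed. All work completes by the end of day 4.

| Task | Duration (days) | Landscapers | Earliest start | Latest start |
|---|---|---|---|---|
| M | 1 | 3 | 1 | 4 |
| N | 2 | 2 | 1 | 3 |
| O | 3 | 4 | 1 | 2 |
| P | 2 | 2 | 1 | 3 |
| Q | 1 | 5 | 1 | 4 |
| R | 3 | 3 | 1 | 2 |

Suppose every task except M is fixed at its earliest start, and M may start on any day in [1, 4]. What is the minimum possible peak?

16

M@1: d1:19  d2:11  d3:7  d4:0 → peak 19
M@2: d1:16  d2:14  d3:7  d4:0 → peak 16
M@3: d1:16  d2:11  d3:10  d4:0 → peak 16
M@4: d1:16  d2:11  d3:7  d4:3 → peak 16
Best is M@2, peak 16.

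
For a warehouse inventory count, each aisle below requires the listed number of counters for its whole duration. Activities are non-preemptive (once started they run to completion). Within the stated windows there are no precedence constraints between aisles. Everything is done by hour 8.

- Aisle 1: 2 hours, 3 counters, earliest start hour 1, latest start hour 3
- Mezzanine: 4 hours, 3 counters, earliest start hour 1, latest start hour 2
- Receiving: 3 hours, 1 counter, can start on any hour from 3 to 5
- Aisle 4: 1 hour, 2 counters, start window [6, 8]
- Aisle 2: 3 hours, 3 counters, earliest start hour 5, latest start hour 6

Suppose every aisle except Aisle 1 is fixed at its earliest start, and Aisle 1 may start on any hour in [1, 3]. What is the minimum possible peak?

Aisle 1@1: h1:6  h2:6  h3:4  h4:4  h5:4  h6:5  h7:3  h8:0 → peak 6
Aisle 1@2: h1:3  h2:6  h3:7  h4:4  h5:4  h6:5  h7:3  h8:0 → peak 7
Aisle 1@3: h1:3  h2:3  h3:7  h4:7  h5:4  h6:5  h7:3  h8:0 → peak 7
Best is Aisle 1@1, peak 6.

6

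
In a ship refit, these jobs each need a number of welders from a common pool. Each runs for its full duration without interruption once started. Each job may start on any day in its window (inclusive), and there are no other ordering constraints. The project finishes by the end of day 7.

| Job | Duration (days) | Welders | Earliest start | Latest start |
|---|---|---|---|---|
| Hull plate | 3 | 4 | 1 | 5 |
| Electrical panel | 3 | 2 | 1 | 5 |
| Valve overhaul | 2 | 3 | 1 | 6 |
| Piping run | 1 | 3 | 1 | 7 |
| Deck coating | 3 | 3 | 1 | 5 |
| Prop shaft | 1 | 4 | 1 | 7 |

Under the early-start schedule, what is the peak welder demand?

19

Early-start schedule: Hull plate@1, Electrical panel@1, Valve overhaul@1, Piping run@1, Deck coating@1, Prop shaft@1.
Load per day: day 1: 19, day 2: 12, day 3: 9, day 4: 0, day 5: 0, day 6: 0, day 7: 0.
Peak is 19.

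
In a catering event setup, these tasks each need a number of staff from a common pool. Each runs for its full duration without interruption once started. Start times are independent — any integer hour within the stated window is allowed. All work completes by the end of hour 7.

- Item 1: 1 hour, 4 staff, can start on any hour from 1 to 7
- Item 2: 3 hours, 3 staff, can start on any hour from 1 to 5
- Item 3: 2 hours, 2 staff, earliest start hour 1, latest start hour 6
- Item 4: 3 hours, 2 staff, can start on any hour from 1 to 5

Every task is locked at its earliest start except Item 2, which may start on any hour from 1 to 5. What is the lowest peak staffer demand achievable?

Item 2@1: h1:11  h2:7  h3:5  h4:0  h5:0  h6:0  h7:0 → peak 11
Item 2@2: h1:8  h2:7  h3:5  h4:3  h5:0  h6:0  h7:0 → peak 8
Item 2@3: h1:8  h2:4  h3:5  h4:3  h5:3  h6:0  h7:0 → peak 8
Item 2@4: h1:8  h2:4  h3:2  h4:3  h5:3  h6:3  h7:0 → peak 8
Item 2@5: h1:8  h2:4  h3:2  h4:0  h5:3  h6:3  h7:3 → peak 8
Best is Item 2@2, peak 8.

8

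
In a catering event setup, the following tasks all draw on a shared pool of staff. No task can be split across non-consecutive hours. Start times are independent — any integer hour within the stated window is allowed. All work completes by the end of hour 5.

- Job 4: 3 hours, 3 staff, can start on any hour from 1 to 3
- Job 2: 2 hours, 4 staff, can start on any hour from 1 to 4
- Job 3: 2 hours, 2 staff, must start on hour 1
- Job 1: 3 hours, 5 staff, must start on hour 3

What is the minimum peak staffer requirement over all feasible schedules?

8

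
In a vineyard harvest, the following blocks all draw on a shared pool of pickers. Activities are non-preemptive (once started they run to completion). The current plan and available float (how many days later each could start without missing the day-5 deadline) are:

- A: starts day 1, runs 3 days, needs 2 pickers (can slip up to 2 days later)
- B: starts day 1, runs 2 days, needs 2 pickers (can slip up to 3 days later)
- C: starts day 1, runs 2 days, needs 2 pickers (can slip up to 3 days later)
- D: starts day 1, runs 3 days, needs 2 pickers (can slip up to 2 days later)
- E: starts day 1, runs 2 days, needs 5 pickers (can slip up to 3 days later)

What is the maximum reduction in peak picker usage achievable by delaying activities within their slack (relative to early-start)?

Early-start peak: d1:13  d2:13  d3:4  d4:0  d5:0 ⇒ 13.
Leveled (A@1, B@1, C@1, D@3, E@4): d1:6  d2:6  d3:4  d4:7  d5:7 ⇒ 7.
Reduction 13 − 7 = 6.

6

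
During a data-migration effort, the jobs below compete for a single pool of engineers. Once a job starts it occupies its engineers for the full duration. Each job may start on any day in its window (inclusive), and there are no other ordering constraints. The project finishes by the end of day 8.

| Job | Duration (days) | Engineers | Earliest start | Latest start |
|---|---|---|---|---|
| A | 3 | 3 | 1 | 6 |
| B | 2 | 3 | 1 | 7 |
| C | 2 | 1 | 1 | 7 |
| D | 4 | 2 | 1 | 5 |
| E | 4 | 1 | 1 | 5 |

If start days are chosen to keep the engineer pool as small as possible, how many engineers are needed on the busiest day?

Early-start (A@1, B@1, C@1, D@1, E@1) gives peak 10: d1:10  d2:10  d3:6  d4:3  d5:0  d6:0  d7:0  d8:0.
Shift B→4, D→5.
Schedule A@1, B@4, C@1, D@5, E@1: d1:5  d2:5  d3:4  d4:4  d5:5  d6:2  d7:2  d8:2 — peak 5.

5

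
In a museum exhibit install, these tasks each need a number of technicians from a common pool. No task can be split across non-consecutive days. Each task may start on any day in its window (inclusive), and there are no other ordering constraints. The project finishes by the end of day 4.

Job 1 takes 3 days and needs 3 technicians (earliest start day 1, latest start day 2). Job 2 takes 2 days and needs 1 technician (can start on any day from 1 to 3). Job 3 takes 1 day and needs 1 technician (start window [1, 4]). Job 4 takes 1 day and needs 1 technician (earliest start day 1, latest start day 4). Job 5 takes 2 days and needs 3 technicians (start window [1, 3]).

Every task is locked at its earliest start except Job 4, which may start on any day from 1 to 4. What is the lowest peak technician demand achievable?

Job 4@1: d1:9  d2:7  d3:3  d4:0 → peak 9
Job 4@2: d1:8  d2:8  d3:3  d4:0 → peak 8
Job 4@3: d1:8  d2:7  d3:4  d4:0 → peak 8
Job 4@4: d1:8  d2:7  d3:3  d4:1 → peak 8
Best is Job 4@2, peak 8.

8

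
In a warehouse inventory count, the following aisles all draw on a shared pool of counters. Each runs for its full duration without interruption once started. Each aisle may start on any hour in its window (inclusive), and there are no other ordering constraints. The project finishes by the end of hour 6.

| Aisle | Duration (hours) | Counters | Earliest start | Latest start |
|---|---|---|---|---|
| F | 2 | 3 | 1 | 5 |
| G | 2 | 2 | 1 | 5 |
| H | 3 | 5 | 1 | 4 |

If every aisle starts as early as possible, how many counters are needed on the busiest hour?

Early-start schedule: F@1, G@1, H@1.
Load per hour: hour 1: 10, hour 2: 10, hour 3: 5, hour 4: 0, hour 5: 0, hour 6: 0.
Peak is 10.

10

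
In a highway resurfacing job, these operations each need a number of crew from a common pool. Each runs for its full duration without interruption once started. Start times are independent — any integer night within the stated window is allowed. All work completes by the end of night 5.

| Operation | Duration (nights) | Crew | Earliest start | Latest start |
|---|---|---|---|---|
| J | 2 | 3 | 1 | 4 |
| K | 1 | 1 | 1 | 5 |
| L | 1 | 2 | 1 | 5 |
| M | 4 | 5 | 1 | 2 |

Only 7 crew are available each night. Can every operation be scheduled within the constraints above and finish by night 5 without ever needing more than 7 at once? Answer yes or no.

no

The minimum achievable peak is 8; 7 < 8, so no feasible schedule stays within the cap.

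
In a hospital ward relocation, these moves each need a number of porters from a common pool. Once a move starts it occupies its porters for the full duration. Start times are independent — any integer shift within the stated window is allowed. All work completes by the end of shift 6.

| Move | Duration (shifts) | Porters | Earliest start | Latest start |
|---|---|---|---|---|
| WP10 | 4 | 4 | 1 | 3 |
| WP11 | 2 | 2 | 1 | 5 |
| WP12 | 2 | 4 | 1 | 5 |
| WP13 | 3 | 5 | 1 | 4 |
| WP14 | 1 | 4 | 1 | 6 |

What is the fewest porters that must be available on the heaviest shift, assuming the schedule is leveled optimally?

Early-start (WP10@1, WP11@1, WP12@1, WP13@1, WP14@1) gives peak 19: s1:19  s2:15  s3:9  s4:4  s5:0  s6:0.
Shift WP12→5, WP13→3, WP14→6.
Schedule WP10@1, WP11@1, WP12@5, WP13@3, WP14@6: s1:6  s2:6  s3:9  s4:9  s5:9  s6:8 — peak 9.

9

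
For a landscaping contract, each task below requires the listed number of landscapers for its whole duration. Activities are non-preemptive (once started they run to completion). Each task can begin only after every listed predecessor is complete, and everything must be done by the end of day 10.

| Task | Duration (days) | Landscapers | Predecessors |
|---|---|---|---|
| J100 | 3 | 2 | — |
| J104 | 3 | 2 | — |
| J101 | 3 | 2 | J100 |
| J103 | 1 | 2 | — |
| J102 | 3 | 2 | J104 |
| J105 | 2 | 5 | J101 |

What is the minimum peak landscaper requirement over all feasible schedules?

5

Early-start (J100@1, J104@1, J101@4, J103@1, J102@4, J105@7) gives peak 6: d1:6  d2:4  d3:4  d4:4  d5:4  d6:4  d7:5  d8:5  d9:0  d10:0.
Shift J103→4, J102→5, J105→8.
Schedule J100@1, J104@1, J101@4, J103@4, J102@5, J105@8: d1:4  d2:4  d3:4  d4:4  d5:4  d6:4  d7:2  d8:5  d9:5  d10:0 — peak 5.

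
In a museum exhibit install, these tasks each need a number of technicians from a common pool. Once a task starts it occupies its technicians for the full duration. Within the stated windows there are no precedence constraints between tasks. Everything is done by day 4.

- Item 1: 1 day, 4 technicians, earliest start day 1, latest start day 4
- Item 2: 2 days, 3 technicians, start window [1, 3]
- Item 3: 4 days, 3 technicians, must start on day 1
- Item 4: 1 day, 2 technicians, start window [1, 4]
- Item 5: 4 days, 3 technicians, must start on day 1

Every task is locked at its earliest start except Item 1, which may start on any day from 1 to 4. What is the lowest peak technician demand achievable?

Item 1@1: d1:15  d2:9  d3:6  d4:6 → peak 15
Item 1@2: d1:11  d2:13  d3:6  d4:6 → peak 13
Item 1@3: d1:11  d2:9  d3:10  d4:6 → peak 11
Item 1@4: d1:11  d2:9  d3:6  d4:10 → peak 11
Best is Item 1@3, peak 11.

11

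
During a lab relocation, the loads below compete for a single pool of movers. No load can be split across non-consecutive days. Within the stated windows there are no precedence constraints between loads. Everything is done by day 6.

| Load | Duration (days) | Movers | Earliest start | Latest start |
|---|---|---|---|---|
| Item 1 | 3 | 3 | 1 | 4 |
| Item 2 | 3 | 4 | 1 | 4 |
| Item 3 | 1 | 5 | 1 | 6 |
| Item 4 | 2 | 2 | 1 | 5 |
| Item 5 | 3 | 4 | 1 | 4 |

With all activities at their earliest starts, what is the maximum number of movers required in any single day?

Early-start schedule: Item 1@1, Item 2@1, Item 3@1, Item 4@1, Item 5@1.
Load per day: day 1: 18, day 2: 13, day 3: 11, day 4: 0, day 5: 0, day 6: 0.
Peak is 18.

18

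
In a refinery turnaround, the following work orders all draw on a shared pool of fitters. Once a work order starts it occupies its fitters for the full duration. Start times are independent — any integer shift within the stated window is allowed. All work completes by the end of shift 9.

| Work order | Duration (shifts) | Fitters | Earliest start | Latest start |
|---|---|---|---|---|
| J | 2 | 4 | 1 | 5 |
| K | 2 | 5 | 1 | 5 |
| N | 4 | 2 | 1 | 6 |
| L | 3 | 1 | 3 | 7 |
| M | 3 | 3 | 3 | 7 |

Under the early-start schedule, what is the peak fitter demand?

Early-start schedule: J@1, K@1, N@1, L@3, M@3.
Load per shift: shift 1: 11, shift 2: 11, shift 3: 6, shift 4: 6, shift 5: 4, shift 6: 0, shift 7: 0, shift 8: 0, shift 9: 0.
Peak is 11.

11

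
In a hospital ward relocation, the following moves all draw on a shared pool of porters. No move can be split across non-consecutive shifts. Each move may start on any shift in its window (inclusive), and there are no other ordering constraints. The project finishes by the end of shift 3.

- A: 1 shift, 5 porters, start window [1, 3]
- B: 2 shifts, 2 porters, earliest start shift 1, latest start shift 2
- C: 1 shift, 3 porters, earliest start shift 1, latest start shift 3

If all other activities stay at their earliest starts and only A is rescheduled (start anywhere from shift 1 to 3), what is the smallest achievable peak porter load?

A@1: s1:10  s2:2  s3:0 → peak 10
A@2: s1:5  s2:7  s3:0 → peak 7
A@3: s1:5  s2:2  s3:5 → peak 5
Best is A@3, peak 5.

5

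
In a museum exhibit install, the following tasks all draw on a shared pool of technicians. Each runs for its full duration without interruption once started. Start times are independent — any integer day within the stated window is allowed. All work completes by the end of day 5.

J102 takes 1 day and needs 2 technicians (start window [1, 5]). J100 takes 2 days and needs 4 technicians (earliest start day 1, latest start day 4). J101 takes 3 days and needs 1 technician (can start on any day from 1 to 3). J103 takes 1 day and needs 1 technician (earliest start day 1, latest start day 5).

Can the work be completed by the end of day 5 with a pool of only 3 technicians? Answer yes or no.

no

The minimum achievable peak is 4; 3 < 4, so no feasible schedule stays within the cap.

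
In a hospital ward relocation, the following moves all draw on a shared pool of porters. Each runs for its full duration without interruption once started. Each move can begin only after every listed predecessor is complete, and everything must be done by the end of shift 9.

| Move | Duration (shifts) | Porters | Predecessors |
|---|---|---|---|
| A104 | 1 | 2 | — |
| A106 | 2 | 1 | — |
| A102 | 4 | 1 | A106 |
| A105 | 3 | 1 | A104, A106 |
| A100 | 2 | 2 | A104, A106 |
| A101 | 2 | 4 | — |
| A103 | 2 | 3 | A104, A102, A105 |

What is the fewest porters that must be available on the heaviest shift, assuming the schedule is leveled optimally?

Early-start (A104@1, A106@1, A102@3, A105@3, A100@3, A101@1, A103@7) gives peak 7: s1:7  s2:5  s3:4  s4:4  s5:2  s6:1  s7:3  s8:3  s9:0.
Shift A101→6, A103→8.
Schedule A104@1, A106@1, A102@3, A105@3, A100@3, A101@6, A103@8: s1:3  s2:1  s3:4  s4:4  s5:2  s6:5  s7:4  s8:3  s9:3 — peak 5.

5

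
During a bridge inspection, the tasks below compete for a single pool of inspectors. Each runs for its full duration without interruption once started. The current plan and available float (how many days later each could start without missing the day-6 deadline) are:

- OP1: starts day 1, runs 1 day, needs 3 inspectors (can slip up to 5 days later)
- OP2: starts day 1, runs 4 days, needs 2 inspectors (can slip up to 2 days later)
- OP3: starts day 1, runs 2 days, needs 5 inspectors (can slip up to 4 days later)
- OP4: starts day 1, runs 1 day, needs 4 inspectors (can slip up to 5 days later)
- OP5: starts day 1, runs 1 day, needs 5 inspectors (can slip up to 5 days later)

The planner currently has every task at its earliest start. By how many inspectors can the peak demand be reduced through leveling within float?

Early-start peak: d1:19  d2:7  d3:2  d4:2  d5:0  d6:0 ⇒ 19.
Leveled (OP1@1, OP2@1, OP3@2, OP4@4, OP5@5): d1:5  d2:7  d3:7  d4:6  d5:5  d6:0 ⇒ 7.
Reduction 19 − 7 = 12.

12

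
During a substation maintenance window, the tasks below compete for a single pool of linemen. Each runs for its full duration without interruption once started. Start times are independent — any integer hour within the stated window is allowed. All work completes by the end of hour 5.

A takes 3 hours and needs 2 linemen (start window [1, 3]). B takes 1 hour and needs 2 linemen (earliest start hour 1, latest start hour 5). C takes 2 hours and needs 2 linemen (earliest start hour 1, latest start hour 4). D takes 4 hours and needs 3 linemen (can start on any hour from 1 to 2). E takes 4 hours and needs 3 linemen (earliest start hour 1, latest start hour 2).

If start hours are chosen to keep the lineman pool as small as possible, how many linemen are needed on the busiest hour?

8

Early-start (A@1, B@1, C@1, D@1, E@1) gives peak 12: h1:12  h2:10  h3:8  h4:6  h5:0.
Shift C→4, E→2.
Schedule A@1, B@1, C@4, D@1, E@2: h1:7  h2:8  h3:8  h4:8  h5:5 — peak 8.
Total lineman-hours = 36 over 5 hours ⇒ peak ≥ ⌈36/5⌉ = 8, so 8 is optimal.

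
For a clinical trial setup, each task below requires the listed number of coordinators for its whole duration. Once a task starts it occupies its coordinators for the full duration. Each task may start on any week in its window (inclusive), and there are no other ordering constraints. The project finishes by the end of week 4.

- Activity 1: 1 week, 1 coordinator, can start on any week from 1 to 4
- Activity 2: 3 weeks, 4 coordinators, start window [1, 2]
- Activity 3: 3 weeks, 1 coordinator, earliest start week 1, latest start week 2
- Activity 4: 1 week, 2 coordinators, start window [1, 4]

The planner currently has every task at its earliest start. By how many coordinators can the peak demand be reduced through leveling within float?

Early-start peak: w1:8  w2:5  w3:5  w4:0 ⇒ 8.
Leveled (Activity 1@1, Activity 2@1, Activity 3@2, Activity 4@4): w1:5  w2:5  w3:5  w4:3 ⇒ 5.
Reduction 8 − 5 = 3.

3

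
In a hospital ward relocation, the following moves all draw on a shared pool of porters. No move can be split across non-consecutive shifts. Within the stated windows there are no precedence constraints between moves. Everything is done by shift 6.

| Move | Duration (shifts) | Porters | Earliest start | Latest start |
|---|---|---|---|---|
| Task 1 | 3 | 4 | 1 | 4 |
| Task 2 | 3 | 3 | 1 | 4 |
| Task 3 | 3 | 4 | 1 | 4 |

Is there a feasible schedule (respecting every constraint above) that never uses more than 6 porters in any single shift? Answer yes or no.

no

The minimum achievable peak is 7; 6 < 7, so no feasible schedule stays within the cap.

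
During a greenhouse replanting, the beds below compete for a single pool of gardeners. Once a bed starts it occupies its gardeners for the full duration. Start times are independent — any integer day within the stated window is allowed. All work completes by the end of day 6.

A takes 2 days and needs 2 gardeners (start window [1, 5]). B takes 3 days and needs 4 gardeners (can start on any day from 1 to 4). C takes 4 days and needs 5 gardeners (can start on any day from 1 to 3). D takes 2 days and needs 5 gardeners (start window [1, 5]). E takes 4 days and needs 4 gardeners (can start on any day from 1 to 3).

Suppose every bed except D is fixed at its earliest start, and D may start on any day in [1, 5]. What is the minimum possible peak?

15

D@1: d1:20  d2:20  d3:13  d4:9  d5:0  d6:0 → peak 20
D@2: d1:15  d2:20  d3:18  d4:9  d5:0  d6:0 → peak 20
D@3: d1:15  d2:15  d3:18  d4:14  d5:0  d6:0 → peak 18
D@4: d1:15  d2:15  d3:13  d4:14  d5:5  d6:0 → peak 15
D@5: d1:15  d2:15  d3:13  d4:9  d5:5  d6:5 → peak 15
Best is D@4, peak 15.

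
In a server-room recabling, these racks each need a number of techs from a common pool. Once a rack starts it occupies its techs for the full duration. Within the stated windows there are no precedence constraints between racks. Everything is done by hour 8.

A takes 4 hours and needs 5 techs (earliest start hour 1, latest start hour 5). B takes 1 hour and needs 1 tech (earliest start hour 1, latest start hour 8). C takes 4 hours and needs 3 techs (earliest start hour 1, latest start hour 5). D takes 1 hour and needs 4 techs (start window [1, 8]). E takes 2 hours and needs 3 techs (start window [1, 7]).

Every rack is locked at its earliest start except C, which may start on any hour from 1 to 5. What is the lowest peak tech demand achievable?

13

C@1: h1:16  h2:11  h3:8  h4:8  h5:0  h6:0  h7:0  h8:0 → peak 16
C@2: h1:13  h2:11  h3:8  h4:8  h5:3  h6:0  h7:0  h8:0 → peak 13
C@3: h1:13  h2:8  h3:8  h4:8  h5:3  h6:3  h7:0  h8:0 → peak 13
C@4: h1:13  h2:8  h3:5  h4:8  h5:3  h6:3  h7:3  h8:0 → peak 13
C@5: h1:13  h2:8  h3:5  h4:5  h5:3  h6:3  h7:3  h8:3 → peak 13
Best is C@2, peak 13.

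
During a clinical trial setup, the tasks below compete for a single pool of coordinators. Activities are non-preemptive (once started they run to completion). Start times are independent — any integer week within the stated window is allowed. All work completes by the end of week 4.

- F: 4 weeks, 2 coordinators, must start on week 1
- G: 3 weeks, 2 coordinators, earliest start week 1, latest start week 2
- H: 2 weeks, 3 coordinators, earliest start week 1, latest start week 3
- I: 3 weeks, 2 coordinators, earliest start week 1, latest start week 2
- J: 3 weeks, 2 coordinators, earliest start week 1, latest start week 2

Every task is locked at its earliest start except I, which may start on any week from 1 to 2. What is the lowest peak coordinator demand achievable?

I@1: w1:11  w2:11  w3:8  w4:2 → peak 11
I@2: w1:9  w2:11  w3:8  w4:4 → peak 11
Best is I@1, peak 11.

11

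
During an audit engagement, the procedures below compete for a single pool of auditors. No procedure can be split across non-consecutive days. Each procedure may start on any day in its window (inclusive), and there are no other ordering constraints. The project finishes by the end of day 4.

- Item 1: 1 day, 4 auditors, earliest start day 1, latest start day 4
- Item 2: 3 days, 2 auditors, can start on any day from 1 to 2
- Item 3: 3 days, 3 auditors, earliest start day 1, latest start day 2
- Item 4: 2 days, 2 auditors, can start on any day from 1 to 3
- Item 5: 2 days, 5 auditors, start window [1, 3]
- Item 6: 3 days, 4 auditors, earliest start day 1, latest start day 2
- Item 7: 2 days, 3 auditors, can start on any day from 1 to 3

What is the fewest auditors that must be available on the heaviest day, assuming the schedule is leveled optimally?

14

Early-start (Item 1@1, Item 2@1, Item 3@1, Item 4@1, Item 5@1, Item 6@1, Item 7@1) gives peak 23: d1:23  d2:19  d3:9  d4:0.
Shift Item 5→3, Item 6→2.
Schedule Item 1@1, Item 2@1, Item 3@1, Item 4@1, Item 5@3, Item 6@2, Item 7@1: d1:14  d2:14  d3:14  d4:9 — peak 14.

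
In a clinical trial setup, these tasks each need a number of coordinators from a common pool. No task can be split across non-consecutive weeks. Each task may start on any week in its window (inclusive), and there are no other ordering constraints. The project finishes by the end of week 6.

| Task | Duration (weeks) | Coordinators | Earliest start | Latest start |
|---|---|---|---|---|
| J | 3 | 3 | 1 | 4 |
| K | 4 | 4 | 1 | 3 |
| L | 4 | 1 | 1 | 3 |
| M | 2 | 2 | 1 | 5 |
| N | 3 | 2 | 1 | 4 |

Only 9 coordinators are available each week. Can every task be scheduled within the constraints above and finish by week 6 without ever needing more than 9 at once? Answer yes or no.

Schedule J@1, K@1, L@1, M@5, N@4: w1:8  w2:8  w3:8  w4:7  w5:4  w6:4 — peak 8 ≤ 9.

yes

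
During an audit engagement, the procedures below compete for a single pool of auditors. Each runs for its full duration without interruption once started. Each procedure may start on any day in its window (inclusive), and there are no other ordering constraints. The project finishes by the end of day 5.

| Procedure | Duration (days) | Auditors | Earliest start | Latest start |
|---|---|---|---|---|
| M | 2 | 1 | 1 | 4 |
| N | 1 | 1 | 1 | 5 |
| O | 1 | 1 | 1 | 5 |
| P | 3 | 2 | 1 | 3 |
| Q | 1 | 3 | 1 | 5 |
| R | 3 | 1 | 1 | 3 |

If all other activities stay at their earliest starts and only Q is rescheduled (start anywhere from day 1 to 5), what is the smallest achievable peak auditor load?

6

Q@1: d1:9  d2:4  d3:3  d4:0  d5:0 → peak 9
Q@2: d1:6  d2:7  d3:3  d4:0  d5:0 → peak 7
Q@3: d1:6  d2:4  d3:6  d4:0  d5:0 → peak 6
Q@4: d1:6  d2:4  d3:3  d4:3  d5:0 → peak 6
Q@5: d1:6  d2:4  d3:3  d4:0  d5:3 → peak 6
Best is Q@3, peak 6.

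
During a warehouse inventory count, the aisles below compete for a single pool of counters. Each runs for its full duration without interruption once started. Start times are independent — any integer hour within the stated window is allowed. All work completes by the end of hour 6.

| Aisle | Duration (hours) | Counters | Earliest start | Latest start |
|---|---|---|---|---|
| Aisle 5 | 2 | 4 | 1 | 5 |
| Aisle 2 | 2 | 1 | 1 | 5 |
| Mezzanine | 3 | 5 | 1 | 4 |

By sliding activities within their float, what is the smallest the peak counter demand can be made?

Early-start (Aisle 5@1, Aisle 2@1, Mezzanine@1) gives peak 10: h1:10  h2:10  h3:5  h4:0  h5:0  h6:0.
Shift Mezzanine→3.
Schedule Aisle 5@1, Aisle 2@1, Mezzanine@3: h1:5  h2:5  h3:5  h4:5  h5:5  h6:0 — peak 5.
Total counter-hours = 25 over 6 hours ⇒ peak ≥ ⌈25/6⌉ = 5, so 5 is optimal.

5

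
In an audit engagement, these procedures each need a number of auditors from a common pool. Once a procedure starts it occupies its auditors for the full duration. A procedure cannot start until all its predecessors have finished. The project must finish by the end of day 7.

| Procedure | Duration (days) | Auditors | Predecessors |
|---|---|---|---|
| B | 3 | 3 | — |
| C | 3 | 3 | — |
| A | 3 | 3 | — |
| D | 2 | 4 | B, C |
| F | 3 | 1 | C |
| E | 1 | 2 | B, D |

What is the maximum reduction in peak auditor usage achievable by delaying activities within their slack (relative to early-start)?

1

Early-start peak: d1:9  d2:9  d3:9  d4:5  d5:5  d6:3  d7:0 ⇒ 9.
Leveled (B@1, C@1, A@4, D@4, F@4, E@6): d1:6  d2:6  d3:6  d4:8  d5:8  d6:6  d7:0 ⇒ 8.
Reduction 9 − 8 = 1.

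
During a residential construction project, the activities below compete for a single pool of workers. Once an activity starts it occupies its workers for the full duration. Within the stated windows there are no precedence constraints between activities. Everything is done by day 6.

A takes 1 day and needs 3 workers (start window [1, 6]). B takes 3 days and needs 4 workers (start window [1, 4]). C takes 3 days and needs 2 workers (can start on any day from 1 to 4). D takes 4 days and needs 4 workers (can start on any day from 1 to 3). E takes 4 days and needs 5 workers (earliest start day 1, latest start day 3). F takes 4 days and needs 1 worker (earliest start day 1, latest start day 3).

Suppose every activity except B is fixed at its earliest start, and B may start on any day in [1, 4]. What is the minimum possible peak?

15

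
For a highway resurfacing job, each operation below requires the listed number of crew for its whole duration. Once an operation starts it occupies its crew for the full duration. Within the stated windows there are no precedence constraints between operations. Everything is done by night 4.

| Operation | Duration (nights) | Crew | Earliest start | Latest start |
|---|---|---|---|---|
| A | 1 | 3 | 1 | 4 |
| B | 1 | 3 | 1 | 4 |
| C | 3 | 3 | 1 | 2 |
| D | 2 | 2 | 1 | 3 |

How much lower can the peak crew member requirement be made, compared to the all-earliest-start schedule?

5

Early-start peak: n1:11  n2:5  n3:3  n4:0 ⇒ 11.
Leveled (A@1, B@1, C@2, D@2): n1:6  n2:5  n3:5  n4:3 ⇒ 6.
Reduction 11 − 6 = 5.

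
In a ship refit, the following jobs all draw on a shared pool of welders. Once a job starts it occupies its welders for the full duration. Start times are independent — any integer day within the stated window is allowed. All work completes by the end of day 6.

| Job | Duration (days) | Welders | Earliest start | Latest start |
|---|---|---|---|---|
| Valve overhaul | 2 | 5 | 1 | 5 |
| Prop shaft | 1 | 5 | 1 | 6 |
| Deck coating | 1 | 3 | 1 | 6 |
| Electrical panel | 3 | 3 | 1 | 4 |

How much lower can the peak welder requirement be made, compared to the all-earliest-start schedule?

Early-start peak: d1:16  d2:8  d3:3  d4:0  d5:0  d6:0 ⇒ 16.
Leveled (Valve overhaul@1, Prop shaft@3, Deck coating@4, Electrical panel@4): d1:5  d2:5  d3:5  d4:6  d5:3  d6:3 ⇒ 6.
Reduction 16 − 6 = 10.

10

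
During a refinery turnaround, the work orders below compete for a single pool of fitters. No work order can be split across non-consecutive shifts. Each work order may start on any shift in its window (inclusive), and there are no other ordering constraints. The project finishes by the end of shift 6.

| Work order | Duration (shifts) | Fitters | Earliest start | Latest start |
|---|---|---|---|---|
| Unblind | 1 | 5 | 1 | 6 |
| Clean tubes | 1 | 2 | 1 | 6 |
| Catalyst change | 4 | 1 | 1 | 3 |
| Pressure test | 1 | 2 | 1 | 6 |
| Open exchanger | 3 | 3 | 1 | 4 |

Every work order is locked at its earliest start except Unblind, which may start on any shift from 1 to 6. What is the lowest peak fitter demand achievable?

Unblind@1: s1:13  s2:4  s3:4  s4:1  s5:0  s6:0 → peak 13
Unblind@2: s1:8  s2:9  s3:4  s4:1  s5:0  s6:0 → peak 9
Unblind@3: s1:8  s2:4  s3:9  s4:1  s5:0  s6:0 → peak 9
Unblind@4: s1:8  s2:4  s3:4  s4:6  s5:0  s6:0 → peak 8
Unblind@5: s1:8  s2:4  s3:4  s4:1  s5:5  s6:0 → peak 8
Unblind@6: s1:8  s2:4  s3:4  s4:1  s5:0  s6:5 → peak 8
Best is Unblind@4, peak 8.

8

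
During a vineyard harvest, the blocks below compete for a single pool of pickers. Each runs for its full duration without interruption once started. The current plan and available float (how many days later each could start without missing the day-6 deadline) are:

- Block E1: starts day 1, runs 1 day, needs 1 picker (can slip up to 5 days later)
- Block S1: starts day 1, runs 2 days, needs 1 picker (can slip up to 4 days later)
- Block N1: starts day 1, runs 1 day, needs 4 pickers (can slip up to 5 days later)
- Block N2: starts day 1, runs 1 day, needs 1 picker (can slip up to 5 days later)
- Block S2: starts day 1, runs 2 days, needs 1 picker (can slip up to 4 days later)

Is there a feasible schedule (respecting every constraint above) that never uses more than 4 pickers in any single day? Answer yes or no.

yes

Schedule Block E1@1, Block S1@1, Block N1@3, Block N2@1, Block S2@1: d1:4  d2:2  d3:4  d4:0  d5:0  d6:0 — peak 4 ≤ 4.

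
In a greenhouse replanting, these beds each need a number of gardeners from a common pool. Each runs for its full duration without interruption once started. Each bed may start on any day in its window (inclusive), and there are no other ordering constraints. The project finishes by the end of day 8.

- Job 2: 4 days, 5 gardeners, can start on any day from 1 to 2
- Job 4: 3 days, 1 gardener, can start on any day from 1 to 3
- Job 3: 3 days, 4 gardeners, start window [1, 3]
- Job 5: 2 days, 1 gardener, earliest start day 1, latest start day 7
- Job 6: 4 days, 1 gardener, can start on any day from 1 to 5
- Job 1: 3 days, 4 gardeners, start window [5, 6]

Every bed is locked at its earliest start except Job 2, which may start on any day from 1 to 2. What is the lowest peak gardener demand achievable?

Job 2@1: d1:12  d2:12  d3:11  d4:6  d5:4  d6:4  d7:4  d8:0 → peak 12
Job 2@2: d1:7  d2:12  d3:11  d4:6  d5:9  d6:4  d7:4  d8:0 → peak 12
Best is Job 2@1, peak 12.

12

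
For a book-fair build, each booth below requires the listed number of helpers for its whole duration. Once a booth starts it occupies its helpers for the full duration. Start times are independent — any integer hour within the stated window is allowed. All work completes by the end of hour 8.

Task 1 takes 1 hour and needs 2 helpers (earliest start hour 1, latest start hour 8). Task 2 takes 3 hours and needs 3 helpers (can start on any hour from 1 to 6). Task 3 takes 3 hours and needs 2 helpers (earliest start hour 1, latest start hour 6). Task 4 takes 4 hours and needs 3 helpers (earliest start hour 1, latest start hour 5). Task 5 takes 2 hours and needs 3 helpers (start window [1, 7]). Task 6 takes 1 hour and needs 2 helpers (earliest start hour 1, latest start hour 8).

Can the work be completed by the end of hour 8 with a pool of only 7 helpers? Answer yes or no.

yes

Schedule Task 1@1, Task 2@1, Task 3@2, Task 4@4, Task 5@5, Task 6@7: h1:5  h2:5  h3:5  h4:5  h5:6  h6:6  h7:5  h8:0 — peak 6 ≤ 7.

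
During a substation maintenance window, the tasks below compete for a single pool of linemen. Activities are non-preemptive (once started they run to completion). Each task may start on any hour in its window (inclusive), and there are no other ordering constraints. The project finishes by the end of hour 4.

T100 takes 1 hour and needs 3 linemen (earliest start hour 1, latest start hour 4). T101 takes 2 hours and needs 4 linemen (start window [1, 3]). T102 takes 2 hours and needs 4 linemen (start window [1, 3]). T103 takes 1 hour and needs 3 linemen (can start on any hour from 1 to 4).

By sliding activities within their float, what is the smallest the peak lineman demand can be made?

7

Early-start (T100@1, T101@1, T102@1, T103@1) gives peak 14: h1:14  h2:8  h3:0  h4:0.
Shift T102→3, T103→2.
Schedule T100@1, T101@1, T102@3, T103@2: h1:7  h2:7  h3:4  h4:4 — peak 7.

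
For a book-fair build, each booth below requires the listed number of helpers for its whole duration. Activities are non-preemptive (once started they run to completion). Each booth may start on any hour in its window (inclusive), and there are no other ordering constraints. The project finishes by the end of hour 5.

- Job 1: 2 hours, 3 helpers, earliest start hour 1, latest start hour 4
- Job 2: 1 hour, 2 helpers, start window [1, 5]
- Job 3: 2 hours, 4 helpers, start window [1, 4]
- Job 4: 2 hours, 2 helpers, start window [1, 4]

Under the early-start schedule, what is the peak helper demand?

11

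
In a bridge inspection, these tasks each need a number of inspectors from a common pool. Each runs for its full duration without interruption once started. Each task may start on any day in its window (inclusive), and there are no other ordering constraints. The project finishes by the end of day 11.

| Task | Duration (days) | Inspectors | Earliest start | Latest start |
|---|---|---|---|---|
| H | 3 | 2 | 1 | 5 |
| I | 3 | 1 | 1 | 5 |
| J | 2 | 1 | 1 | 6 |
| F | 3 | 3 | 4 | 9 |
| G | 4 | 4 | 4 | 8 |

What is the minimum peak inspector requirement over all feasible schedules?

Early-start (H@1, I@1, J@1, F@4, G@4) gives peak 7: d1:4  d2:4  d3:3  d4:7  d5:7  d6:7  d7:4  d8:0  d9:0  d10:0  d11:0.
Shift G→7.
Schedule H@1, I@1, J@1, F@4, G@7: d1:4  d2:4  d3:3  d4:3  d5:3  d6:3  d7:4  d8:4  d9:4  d10:4  d11:0 — peak 4.
Total inspector-days = 36 over 11 days ⇒ peak ≥ ⌈36/11⌉ = 4, so 4 is optimal.

4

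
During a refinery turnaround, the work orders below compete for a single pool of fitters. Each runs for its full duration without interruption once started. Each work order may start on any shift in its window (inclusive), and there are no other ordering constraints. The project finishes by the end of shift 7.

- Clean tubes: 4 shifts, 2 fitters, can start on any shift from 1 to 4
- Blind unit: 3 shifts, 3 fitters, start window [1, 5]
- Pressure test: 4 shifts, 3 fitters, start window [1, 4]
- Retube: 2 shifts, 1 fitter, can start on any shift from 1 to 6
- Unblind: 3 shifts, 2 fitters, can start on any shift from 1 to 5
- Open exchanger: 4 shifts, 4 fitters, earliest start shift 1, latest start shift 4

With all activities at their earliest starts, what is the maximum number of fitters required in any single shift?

15

Early-start schedule: Clean tubes@1, Blind unit@1, Pressure test@1, Retube@1, Unblind@1, Open exchanger@1.
Load per shift: shift 1: 15, shift 2: 15, shift 3: 14, shift 4: 9, shift 5: 0, shift 6: 0, shift 7: 0.
Peak is 15.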